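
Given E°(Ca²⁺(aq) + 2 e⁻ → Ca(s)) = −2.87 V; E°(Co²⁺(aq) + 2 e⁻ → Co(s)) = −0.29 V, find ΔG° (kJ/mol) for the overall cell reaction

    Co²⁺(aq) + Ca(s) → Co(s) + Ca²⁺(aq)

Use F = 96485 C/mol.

In the reaction as written Co²⁺(aq) is reduced, so the Co²⁺/Co couple is the cathode and Ca²⁺/Ca is the anode.
E°cell = −0.29 − (−2.87) = +2.58 V; balancing electrons gives n = 2.
ΔG° = −nFE°cell = −(2)(96485)(+2.58) J/mol = −498 kJ/mol.

−498 kJ/mol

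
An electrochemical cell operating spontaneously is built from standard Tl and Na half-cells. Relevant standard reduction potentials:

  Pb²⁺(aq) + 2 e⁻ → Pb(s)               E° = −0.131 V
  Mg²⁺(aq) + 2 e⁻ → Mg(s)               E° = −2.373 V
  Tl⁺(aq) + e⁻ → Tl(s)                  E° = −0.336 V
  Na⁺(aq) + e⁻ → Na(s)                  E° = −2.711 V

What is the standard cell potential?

Of the two couples in this cell, the one with the more positive reduction potential is reduced at the cathode: here that is Tl⁺/Tl (−0.336 V); Na⁺/Na (−2.711 V) is the anode.
E°cell = E°(cathode) − E°(anode) = −0.336 − (−2.711) = +2.375 V.

+2.375 V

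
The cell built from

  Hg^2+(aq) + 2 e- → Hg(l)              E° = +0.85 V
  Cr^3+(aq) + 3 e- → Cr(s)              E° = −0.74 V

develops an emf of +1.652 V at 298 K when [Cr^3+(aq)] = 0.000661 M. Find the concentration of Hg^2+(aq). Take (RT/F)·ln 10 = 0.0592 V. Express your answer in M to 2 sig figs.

0.94 M

The Hg²⁺/Hg couple has the larger reduction potential, so it is the cathode: E°cell = +0.85 − (−0.74) = +1.59 V and n = 6.
From the Nernst equation, log Q = n(E° − E)/0.0592 = 6·(+1.59 − (+1.652))/0.0592 = −6.284.
Balancing electrons gives 3 Hg^2+(aq) + 2 Cr(s) → 3 Hg(l) + 2 Cr^3+(aq); thus Q = [Cr^3+(aq)]^2 / [Hg^2+(aq)]^3.
Substituting the known concentrations and solving, log [Hg^2+(aq)] = −0.025 and [Hg^2+(aq)] = 0.94 M.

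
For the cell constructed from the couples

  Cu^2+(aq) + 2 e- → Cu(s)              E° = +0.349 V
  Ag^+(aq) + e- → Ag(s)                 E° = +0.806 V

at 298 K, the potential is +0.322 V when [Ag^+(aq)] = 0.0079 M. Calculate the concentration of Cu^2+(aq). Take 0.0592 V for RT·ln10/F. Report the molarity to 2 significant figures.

2.3 M

The Ag⁺/Ag couple has the larger reduction potential, so it is the cathode: E°cell = +0.806 − (+0.349) = +0.457 V and n = 2.
Rearranging E = E° − (0.0592/n)·log Q gives log Q = 2(+0.457 − (+0.322))/0.0592 = 4.561.
The balanced reaction is 2 Ag^+(aq) + Cu(s) → 2 Ag(s) + Cu^2+(aq), so Q = [Cu^2+(aq)] / [Ag^+(aq)]^2.
Isolating [Cu^2+(aq)] in Q = 10^{4.561} yields log [Cu^2+(aq)] = 0.356, i.e. 2.3 M.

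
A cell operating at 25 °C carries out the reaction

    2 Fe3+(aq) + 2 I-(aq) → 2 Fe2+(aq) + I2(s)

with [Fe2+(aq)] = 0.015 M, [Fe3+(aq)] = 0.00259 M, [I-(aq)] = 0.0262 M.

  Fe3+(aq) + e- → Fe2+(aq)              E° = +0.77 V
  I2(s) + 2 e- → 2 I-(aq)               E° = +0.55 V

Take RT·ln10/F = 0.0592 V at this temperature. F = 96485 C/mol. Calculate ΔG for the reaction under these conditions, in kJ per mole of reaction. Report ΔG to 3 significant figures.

E°cell = +0.77 − (+0.55) = +0.22 V; the balanced reaction transfers n = 2 electrons.
Q = [Fe2+(aq)]^2 / ([Fe3+(aq)]^2·[I-(aq)]^2) = 4.89×10^4, so log Q = 4.689 and E = +0.22 − (0.0592/2)(4.689) = +0.0812 V.
Then ΔG = −nFE = −2 × 96485 × +0.0812 J/mol = −15.7 kJ/mol.

−15.7 kJ/mol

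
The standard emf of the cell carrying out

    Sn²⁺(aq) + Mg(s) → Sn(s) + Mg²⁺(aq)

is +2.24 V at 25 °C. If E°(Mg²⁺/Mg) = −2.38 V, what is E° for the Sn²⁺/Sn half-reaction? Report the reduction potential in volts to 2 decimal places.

−0.14 V

In the reaction as written the Sn²⁺/Sn couple is reduced (cathode) and Mg²⁺/Mg is oxidized (anode), so E°cell = E°(Sn²⁺/Sn) − E°(Mg²⁺/Mg).
E°(Sn²⁺/Sn) = E°cell + E°(anode) = +2.24 + (−2.38) = −0.14 V.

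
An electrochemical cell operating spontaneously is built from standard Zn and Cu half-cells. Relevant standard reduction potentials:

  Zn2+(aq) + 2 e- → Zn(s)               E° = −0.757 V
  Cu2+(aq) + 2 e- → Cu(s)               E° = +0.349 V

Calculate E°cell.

Of the two couples in this cell, the one with the more positive reduction potential is reduced at the cathode: here that is Cu²⁺/Cu (+0.349 V); Zn²⁺/Zn (−0.757 V) is the anode.
E°cell = E°(cathode) − E°(anode) = +0.349 − (−0.757) = +1.106 V.

+1.106 V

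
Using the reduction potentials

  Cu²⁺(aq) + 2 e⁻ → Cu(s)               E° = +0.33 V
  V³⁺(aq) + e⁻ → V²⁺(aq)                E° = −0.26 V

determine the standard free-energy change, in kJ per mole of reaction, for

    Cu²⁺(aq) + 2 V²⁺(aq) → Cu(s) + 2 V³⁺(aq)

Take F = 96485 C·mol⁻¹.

−114 kJ/mol

In the reaction as written Cu²⁺(aq) is reduced, so the Cu²⁺/Cu couple is the cathode and V³⁺/V²⁺ is the anode.
E°cell = +0.33 − (−0.26) = +0.59 V; balancing electrons gives n = 2.
ΔG° = −nFE°cell = −(2)(96485)(+0.59) J/mol = −114 kJ/mol.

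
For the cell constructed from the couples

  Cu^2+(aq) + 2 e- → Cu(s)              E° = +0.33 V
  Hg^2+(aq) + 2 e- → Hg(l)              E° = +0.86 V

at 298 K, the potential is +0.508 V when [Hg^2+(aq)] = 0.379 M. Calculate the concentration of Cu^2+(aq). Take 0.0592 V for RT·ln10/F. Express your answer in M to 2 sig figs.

The Hg²⁺/Hg couple has the larger reduction potential, so it is the cathode: E°cell = +0.86 − (+0.33) = +0.53 V and n = 2.
From the Nernst equation, log Q = n(E° − E)/0.0592 = 2·(+0.53 − (+0.508))/0.0592 = 0.743.
For Hg^2+(aq) + Cu(s) → Hg(l) + Cu^2+(aq), the reaction quotient is Q = [Cu^2+(aq)] / [Hg^2+(aq)].
Solving for the unknown gives log [Cu^2+(aq)] = 0.322, so [Cu^2+(aq)] ≈ 2.1 M.

2.1 M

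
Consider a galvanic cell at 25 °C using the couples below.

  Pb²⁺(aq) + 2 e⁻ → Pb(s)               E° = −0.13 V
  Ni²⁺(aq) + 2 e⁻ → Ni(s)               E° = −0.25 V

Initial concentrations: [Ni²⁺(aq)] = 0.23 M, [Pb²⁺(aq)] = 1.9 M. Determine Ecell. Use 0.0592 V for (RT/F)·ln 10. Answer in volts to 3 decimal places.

The Pb²⁺/Pb couple has the more positive E°, so it is the cathode; Ni²⁺/Ni is the anode.
E°cell = E°cat − E°an = −0.13 − (−0.25) = +0.12 V; n = 2.
For the overall reaction Pb²⁺(aq) + Ni(s) → Pb(s) + Ni²⁺(aq), Q = [Ni²⁺(aq)] / [Pb²⁺(aq)] = 0.121, giving log Q = −0.917.
Applying E = E° − (RT ln10/nF)·log Q gives +0.12 − (0.0592/2)(−0.917) = +0.147 V.

+0.147 V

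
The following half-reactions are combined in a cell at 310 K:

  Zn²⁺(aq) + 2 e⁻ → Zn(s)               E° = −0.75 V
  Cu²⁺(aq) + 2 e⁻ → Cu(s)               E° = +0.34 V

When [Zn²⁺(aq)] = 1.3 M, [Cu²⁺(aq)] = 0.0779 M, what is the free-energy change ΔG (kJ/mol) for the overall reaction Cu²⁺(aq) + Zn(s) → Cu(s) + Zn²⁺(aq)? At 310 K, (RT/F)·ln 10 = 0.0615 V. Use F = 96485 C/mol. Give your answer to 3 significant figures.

−203 kJ/mol

E°cell = +0.34 − (−0.75) = +1.09 V; the balanced reaction transfers n = 2 electrons.
Here Q = [Zn²⁺(aq)] / [Cu²⁺(aq)] = 16.7 (log Q = 1.222), giving E = +1.09 − (0.0615/2)·(1.222) = +1.0524 V.
Finally ΔG = −nFE = −(2)(96485 C/mol)(+1.0524 V) = −203 kJ/mol.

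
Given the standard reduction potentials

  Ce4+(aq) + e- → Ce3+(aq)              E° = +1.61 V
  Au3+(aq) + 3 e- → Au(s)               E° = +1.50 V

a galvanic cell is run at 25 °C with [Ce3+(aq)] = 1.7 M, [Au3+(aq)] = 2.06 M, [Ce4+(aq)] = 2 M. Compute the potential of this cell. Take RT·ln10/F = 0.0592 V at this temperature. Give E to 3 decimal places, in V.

+0.108 V

Since E°(Ce⁴⁺/Ce³⁺) > E°(Au³⁺/Au), Ce⁴⁺/Ce³⁺ serves as the cathode.
E°cell = +1.61 − (+1.50) = +0.11 V, with n = 3 electrons transferred.
For the overall reaction 3 Ce4+(aq) + Au(s) → 3 Ce3+(aq) + Au3+(aq), Q = ([Ce3+(aq)]^3·[Au3+(aq)]) / [Ce4+(aq)]^3 = 1.27, giving log Q = 0.102.
By the Nernst equation, E = +0.11 − (0.0592/3)·(0.102) = +0.108 V.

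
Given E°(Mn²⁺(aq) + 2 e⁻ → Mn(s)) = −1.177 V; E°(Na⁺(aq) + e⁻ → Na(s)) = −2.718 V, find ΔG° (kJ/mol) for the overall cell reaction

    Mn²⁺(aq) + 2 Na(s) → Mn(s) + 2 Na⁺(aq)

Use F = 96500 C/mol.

−297 kJ/mol

In the reaction as written Mn²⁺(aq) is reduced, so the Mn²⁺/Mn couple is the cathode and Na⁺/Na is the anode.
E°cell = −1.177 − (−2.718) = +1.541 V; balancing electrons gives n = 2.
ΔG° = −nFE°cell = −(2)(96500)(+1.541) J/mol = −297 kJ/mol.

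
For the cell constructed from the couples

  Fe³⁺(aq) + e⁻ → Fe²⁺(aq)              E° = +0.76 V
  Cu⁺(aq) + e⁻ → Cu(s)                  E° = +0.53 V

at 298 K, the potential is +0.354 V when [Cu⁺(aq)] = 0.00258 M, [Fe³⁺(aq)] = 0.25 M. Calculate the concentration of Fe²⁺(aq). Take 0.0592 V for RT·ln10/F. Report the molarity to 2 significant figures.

0.78 M

The Fe³⁺/Fe²⁺ couple has the larger reduction potential, so it is the cathode: E°cell = +0.76 − (+0.53) = +0.23 V and n = 1.
From the Nernst equation, log Q = n(E° − E)/0.0592 = 1·(+0.23 − (+0.354))/0.0592 = −2.095.
For Fe³⁺(aq) + Cu(s) → Fe²⁺(aq) + Cu⁺(aq), the reaction quotient is Q = ([Fe²⁺(aq)]·[Cu⁺(aq)]) / [Fe³⁺(aq)].
Isolating [Fe²⁺(aq)] in Q = 10^{−2.095} yields log [Fe²⁺(aq)] = −0.109, i.e. 0.78 M.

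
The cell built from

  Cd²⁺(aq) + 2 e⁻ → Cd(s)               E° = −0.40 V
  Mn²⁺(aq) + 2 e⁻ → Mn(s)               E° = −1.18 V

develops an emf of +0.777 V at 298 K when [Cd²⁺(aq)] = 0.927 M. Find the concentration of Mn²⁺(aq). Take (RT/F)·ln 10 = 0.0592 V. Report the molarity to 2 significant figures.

With Cd²⁺/Cd at the cathode and Mn²⁺/Mn at the anode, E°cell = −0.40 − (−1.18) = +0.78 V (n = 2).
From the Nernst equation, log Q = n(E° − E)/0.0592 = 2·(+0.78 − (+0.777))/0.0592 = 0.101.
The balanced reaction is Cd²⁺(aq) + Mn(s) → Cd(s) + Mn²⁺(aq), so Q = [Mn²⁺(aq)] / [Cd²⁺(aq)].
Solving for the unknown gives log [Mn²⁺(aq)] = 0.068, so [Mn²⁺(aq)] ≈ 1.2 M.

1.2 M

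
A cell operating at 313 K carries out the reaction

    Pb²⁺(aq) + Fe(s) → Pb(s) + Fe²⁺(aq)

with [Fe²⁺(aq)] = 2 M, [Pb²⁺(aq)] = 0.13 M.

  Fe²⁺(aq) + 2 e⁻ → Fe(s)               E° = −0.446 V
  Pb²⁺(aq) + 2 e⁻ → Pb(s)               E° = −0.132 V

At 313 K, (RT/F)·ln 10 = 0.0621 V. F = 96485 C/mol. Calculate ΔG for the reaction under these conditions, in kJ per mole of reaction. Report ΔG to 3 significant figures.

With Pb²⁺/Pb reduced at the cathode, E°cell = −0.132 − (−0.446) = +0.314 V and n = 2.
Here Q = [Fe²⁺(aq)] / [Pb²⁺(aq)] = 15.4 (log Q = 1.187), giving E = +0.314 − (0.0621/2)·(1.187) = +0.2771 V.
ΔG = −nFE = −(2)(96485)(+0.2771) J/mol = −53.5 kJ/mol.

−53.5 kJ/mol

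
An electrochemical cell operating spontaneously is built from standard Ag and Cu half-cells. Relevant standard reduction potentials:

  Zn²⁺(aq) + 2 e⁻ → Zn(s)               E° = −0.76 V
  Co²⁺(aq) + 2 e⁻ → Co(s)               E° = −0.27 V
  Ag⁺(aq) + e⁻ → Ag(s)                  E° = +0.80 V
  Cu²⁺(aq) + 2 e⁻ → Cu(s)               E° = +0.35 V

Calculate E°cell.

Of the two couples in this cell, the one with the more positive reduction potential is reduced at the cathode: here that is Ag⁺/Ag (+0.80 V); Cu²⁺/Cu (+0.35 V) is the anode.
E°cell = E°(cathode) − E°(anode) = +0.80 − (+0.35) = +0.45 V.

+0.45 V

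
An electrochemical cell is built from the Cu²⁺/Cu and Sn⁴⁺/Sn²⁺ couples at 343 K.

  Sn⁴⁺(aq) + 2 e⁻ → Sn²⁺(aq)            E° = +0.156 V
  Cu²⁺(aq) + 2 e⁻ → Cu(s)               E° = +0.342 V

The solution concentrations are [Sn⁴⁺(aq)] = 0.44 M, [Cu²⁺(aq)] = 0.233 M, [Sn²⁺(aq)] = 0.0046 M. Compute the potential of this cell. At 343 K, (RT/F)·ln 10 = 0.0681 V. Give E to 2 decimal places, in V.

The Cu²⁺/Cu couple has the more positive E°, so it is the cathode; Sn⁴⁺/Sn²⁺ is the anode.
The standard potential is +0.342 − (+0.156) = +0.186 V and the balanced reaction transfers n = 2 electrons.
The balanced reaction is Cu²⁺(aq) + Sn²⁺(aq) → Cu(s) + Sn⁴⁺(aq), so Q = [Sn⁴⁺(aq)] / ([Cu²⁺(aq)]·[Sn²⁺(aq)]) = 411 and log Q = 2.613.
By the Nernst equation, E = +0.186 − (0.0681/2)·(2.613) = +0.10 V.

+0.10 V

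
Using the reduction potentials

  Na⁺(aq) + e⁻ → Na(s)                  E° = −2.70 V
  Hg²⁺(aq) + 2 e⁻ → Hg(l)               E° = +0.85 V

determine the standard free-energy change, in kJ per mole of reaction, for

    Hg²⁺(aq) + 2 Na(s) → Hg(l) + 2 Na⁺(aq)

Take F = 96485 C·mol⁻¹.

−685 kJ/mol

In the reaction as written Hg²⁺(aq) is reduced, so the Hg²⁺/Hg couple is the cathode and Na⁺/Na is the anode.
E°cell = +0.85 − (−2.70) = +3.55 V; balancing electrons gives n = 2.
ΔG° = −nFE°cell = −(2)(96485)(+3.55) J/mol = −685 kJ/mol.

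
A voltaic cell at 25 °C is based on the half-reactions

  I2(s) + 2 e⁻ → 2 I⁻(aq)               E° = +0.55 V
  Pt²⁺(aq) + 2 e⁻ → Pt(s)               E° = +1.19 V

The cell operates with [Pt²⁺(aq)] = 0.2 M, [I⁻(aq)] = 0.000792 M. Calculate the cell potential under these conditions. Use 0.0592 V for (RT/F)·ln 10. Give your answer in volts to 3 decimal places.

The Pt²⁺/Pt couple has the more positive E°, so it is the cathode; I₂/I⁻ is the anode.
The standard potential is +1.19 − (+0.55) = +0.64 V and the balanced reaction transfers n = 2 electrons.
Balancing gives Pt²⁺(aq) + 2 I⁻(aq) → Pt(s) + I2(s); hence Q = 1 / ([Pt²⁺(aq)]·[I⁻(aq)]^2) = 7.97×10^6 (log Q = 6.902).
Applying E = E° − (RT ln10/nF)·log Q gives +0.64 − (0.0592/2)(6.902) = +0.436 V.

+0.436 V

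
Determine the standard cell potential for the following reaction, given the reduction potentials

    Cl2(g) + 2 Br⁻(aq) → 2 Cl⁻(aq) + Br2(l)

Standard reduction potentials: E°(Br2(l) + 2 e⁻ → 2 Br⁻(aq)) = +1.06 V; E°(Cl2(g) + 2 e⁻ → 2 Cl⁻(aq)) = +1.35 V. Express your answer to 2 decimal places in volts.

+0.29 V

In the reaction as written, Cl2(g) is reduced (cathode) and Br2(l) is produced by oxidation at the anode.
E°cell = E°(cathode) − E°(anode) = +1.35 − (+1.06) = +0.29 V.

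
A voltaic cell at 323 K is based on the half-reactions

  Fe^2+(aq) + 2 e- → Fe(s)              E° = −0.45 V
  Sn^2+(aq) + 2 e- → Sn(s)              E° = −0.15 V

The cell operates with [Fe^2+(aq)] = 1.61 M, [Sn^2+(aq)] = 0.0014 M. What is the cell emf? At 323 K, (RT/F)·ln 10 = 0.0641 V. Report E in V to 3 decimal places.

+0.202 V

Since E°(Sn²⁺/Sn) > E°(Fe²⁺/Fe), Sn²⁺/Sn serves as the cathode.
E°cell = −0.15 − (−0.45) = +0.30 V, with n = 2 electrons transferred.
For the overall reaction Sn^2+(aq) + Fe(s) → Sn(s) + Fe^2+(aq), Q = [Fe^2+(aq)] / [Sn^2+(aq)] = 1.15×10^3, giving log Q = 3.061.
By the Nernst equation, E = +0.30 − (0.0641/2)·(3.061) = +0.202 V.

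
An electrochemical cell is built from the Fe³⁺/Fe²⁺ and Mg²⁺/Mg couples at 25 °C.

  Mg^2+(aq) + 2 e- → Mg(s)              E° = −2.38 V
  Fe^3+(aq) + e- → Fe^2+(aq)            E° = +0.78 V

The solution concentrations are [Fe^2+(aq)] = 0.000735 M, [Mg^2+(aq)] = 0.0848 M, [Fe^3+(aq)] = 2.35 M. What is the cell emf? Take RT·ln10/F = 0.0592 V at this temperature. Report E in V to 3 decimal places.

Fe³⁺/Fe²⁺ is reduced (cathode, E° = +0.78 V) and Mg²⁺/Mg is oxidized (anode).
E°cell = E°cat − E°an = +0.78 − (−2.38) = +3.16 V; n = 2.
Balancing gives 2 Fe^3+(aq) + Mg(s) → 2 Fe^2+(aq) + Mg^2+(aq); hence Q = ([Fe^2+(aq)]^2·[Mg^2+(aq)]) / [Fe^3+(aq)]^2 = 8.3×10^−9 (log Q = −8.081).
Applying E = E° − (RT ln10/nF)·log Q gives +3.16 − (0.0592/2)(−8.081) = +3.399 V.

+3.399 V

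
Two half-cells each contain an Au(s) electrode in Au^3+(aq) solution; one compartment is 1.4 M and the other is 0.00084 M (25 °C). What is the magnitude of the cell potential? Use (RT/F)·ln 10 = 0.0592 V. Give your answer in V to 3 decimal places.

0.064 V

For a concentration cell E°cell = 0, since both electrodes use the same couple.
The compartment with the higher Au^3+(aq) concentration (1.4 M) acts as the cathode; ions are reduced there and produced at the dilute (0.00084 M) anode.
With n = 3, Ecell = −(0.0592/3)·log([dilute]/[conc]) = −(0.0592/3)·log(0.00084/1.4) = +0.064 V.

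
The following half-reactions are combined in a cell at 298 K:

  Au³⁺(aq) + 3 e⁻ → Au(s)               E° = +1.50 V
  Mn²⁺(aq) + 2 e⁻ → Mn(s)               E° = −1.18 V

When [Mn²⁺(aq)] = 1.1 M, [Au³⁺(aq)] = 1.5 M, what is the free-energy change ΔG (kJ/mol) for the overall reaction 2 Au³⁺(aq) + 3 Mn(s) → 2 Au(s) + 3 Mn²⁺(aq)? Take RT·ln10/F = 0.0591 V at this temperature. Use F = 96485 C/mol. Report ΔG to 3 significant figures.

−1550 kJ/mol

With Au³⁺/Au reduced at the cathode, E°cell = +1.50 − (−1.18) = +2.68 V and n = 6.
Here Q = [Mn²⁺(aq)]^3 / [Au³⁺(aq)]^2 = 0.592 (log Q = −0.228), giving E = +2.68 − (0.0591/6)·(−0.228) = +2.6822 V.
Then ΔG = −nFE = −6 × 96485 × +2.6822 J/mol = −1550 kJ/mol.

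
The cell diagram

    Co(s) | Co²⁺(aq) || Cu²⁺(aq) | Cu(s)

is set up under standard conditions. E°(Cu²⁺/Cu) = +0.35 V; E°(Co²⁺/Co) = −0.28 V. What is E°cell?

By convention the left-hand electrode in cell notation is the anode (oxidation) and the right-hand electrode is the cathode (reduction).
E°cell = E°(right) − E°(left) = +0.35 − (−0.28) = +0.63 V.

+0.63 V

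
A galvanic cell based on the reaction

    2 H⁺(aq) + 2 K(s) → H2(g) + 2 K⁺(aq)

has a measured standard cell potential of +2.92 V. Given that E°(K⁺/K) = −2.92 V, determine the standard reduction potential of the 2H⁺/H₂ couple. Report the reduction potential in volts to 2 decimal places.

+0.00 V

In the reaction as written the 2H⁺/H₂ couple is reduced (cathode) and K⁺/K is oxidized (anode), so E°cell = E°(2H⁺/H₂) − E°(K⁺/K).
E°(2H⁺/H₂) = E°cell + E°(anode) = +2.92 + (−2.92) = +0.00 V.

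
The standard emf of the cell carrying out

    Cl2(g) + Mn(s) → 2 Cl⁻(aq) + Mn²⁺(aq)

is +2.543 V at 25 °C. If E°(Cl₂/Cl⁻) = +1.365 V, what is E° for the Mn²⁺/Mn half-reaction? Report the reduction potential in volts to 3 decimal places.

−1.178 V

In the reaction as written the Cl₂/Cl⁻ couple is reduced (cathode) and Mn²⁺/Mn is oxidized (anode), so E°cell = E°(Cl₂/Cl⁻) − E°(Mn²⁺/Mn).
E°(Mn²⁺/Mn) = E°(cathode) − E°cell = +1.365 − (+2.543) = −1.178 V.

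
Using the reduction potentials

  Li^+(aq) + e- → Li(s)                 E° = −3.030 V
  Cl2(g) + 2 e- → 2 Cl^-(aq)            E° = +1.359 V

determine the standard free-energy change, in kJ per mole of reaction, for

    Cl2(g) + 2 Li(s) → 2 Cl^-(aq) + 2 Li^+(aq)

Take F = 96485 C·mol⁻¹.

−847 kJ/mol

In the reaction as written Cl2(g) is reduced, so the Cl₂/Cl⁻ couple is the cathode and Li⁺/Li is the anode.
E°cell = +1.359 − (−3.030) = +4.389 V; balancing electrons gives n = 2.
ΔG° = −nFE°cell = −(2)(96485)(+4.389) J/mol = −847 kJ/mol.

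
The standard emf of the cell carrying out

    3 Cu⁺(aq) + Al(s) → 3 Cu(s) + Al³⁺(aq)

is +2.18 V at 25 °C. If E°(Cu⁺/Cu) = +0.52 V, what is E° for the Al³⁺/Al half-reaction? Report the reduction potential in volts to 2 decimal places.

−1.66 V

In the reaction as written the Cu⁺/Cu couple is reduced (cathode) and Al³⁺/Al is oxidized (anode), so E°cell = E°(Cu⁺/Cu) − E°(Al³⁺/Al).
E°(Al³⁺/Al) = E°(cathode) − E°cell = +0.52 − (+2.18) = −1.66 V.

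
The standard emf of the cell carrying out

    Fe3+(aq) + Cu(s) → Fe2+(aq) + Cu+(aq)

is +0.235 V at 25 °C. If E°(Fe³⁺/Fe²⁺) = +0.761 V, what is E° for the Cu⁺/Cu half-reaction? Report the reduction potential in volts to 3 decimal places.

+0.526 V

In the reaction as written the Fe³⁺/Fe²⁺ couple is reduced (cathode) and Cu⁺/Cu is oxidized (anode), so E°cell = E°(Fe³⁺/Fe²⁺) − E°(Cu⁺/Cu).
E°(Cu⁺/Cu) = E°(cathode) − E°cell = +0.761 − (+0.235) = +0.526 V.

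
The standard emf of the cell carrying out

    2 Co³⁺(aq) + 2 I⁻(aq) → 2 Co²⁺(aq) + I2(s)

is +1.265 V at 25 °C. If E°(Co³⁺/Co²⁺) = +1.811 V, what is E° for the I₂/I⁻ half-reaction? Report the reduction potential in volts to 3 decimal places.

In the reaction as written the Co³⁺/Co²⁺ couple is reduced (cathode) and I₂/I⁻ is oxidized (anode), so E°cell = E°(Co³⁺/Co²⁺) − E°(I₂/I⁻).
E°(I₂/I⁻) = E°(cathode) − E°cell = +1.811 − (+1.265) = +0.546 V.

+0.546 V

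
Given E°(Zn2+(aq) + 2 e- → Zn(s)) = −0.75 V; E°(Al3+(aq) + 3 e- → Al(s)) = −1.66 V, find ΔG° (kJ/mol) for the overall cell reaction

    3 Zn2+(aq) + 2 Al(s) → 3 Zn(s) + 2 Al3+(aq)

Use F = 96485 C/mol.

−527 kJ/mol

In the reaction as written Zn2+(aq) is reduced, so the Zn²⁺/Zn couple is the cathode and Al³⁺/Al is the anode.
E°cell = −0.75 − (−1.66) = +0.91 V; balancing electrons gives n = 6.
ΔG° = −nFE°cell = −(6)(96485)(+0.91) J/mol = −527 kJ/mol.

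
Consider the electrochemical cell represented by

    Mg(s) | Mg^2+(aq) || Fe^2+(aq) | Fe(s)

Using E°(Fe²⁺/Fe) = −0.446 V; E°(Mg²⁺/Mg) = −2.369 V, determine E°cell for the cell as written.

By convention the left-hand electrode in cell notation is the anode (oxidation) and the right-hand electrode is the cathode (reduction).
E°cell = E°(right) − E°(left) = −0.446 − (−2.369) = +1.923 V.

+1.923 V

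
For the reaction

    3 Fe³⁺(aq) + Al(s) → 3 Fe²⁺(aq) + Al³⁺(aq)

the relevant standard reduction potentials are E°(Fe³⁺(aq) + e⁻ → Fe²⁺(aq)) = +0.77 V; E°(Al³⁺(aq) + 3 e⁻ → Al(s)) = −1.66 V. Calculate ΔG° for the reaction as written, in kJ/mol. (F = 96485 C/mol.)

In the reaction as written Fe³⁺(aq) is reduced, so the Fe³⁺/Fe²⁺ couple is the cathode and Al³⁺/Al is the anode.
E°cell = +0.77 − (−1.66) = +2.43 V; balancing electrons gives n = 3.
ΔG° = −nFE°cell = −(3)(96485)(+2.43) J/mol = −703 kJ/mol.

−703 kJ/mol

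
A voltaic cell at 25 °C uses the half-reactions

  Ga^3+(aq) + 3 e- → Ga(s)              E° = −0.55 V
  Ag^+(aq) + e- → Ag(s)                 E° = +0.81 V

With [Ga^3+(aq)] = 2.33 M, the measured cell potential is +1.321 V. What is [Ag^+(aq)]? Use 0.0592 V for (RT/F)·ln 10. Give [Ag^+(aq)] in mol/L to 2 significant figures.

0.29 M

Ag⁺/Ag is the cathode (higher E°); E°cell = +0.81 − (−0.55) = +1.36 V with n = 3.
From the Nernst equation, log Q = n(E° − E)/0.0592 = 3·(+1.36 − (+1.321))/0.0592 = 1.976.
For 3 Ag^+(aq) + Ga(s) → 3 Ag(s) + Ga^3+(aq), the reaction quotient is Q = [Ga^3+(aq)] / [Ag^+(aq)]^3.
Isolating [Ag^+(aq)] in Q = 10^{1.976} yields log [Ag^+(aq)] = −0.536, i.e. 0.29 M.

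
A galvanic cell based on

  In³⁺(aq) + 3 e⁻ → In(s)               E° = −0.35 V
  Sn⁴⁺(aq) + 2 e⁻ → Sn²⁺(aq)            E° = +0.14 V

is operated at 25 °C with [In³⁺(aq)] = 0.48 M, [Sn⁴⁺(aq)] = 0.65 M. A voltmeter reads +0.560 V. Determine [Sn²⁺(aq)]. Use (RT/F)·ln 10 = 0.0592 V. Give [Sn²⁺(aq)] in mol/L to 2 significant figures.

0.0046 M

The Sn⁴⁺/Sn²⁺ couple has the larger reduction potential, so it is the cathode: E°cell = +0.14 − (−0.35) = +0.49 V and n = 6.
Rearranging E = E° − (0.0592/n)·log Q gives log Q = 6(+0.49 − (+0.560))/0.0592 = −7.095.
Balancing electrons gives 3 Sn⁴⁺(aq) + 2 In(s) → 3 Sn²⁺(aq) + 2 In³⁺(aq); thus Q = ([Sn²⁺(aq)]^3·[In³⁺(aq)]^2) / [Sn⁴⁺(aq)]^3.
Substituting the known concentrations and solving, log [Sn²⁺(aq)] = −2.340 and [Sn²⁺(aq)] = 0.0046 M.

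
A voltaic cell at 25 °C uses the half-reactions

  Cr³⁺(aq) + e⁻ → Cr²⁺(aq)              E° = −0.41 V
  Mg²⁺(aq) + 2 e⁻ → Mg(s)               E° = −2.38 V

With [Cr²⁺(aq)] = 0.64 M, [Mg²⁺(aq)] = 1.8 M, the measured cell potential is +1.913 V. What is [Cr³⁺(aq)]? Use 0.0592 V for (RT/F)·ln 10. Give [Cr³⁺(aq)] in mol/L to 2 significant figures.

With Cr³⁺/Cr²⁺ at the cathode and Mg²⁺/Mg at the anode, E°cell = −0.41 − (−2.38) = +1.97 V (n = 2).
Rearranging E = E° − (0.0592/n)·log Q gives log Q = 2(+1.97 − (+1.913))/0.0592 = 1.926.
The balanced reaction is 2 Cr³⁺(aq) + Mg(s) → 2 Cr²⁺(aq) + Mg²⁺(aq), so Q = ([Cr²⁺(aq)]^2·[Mg²⁺(aq)]) / [Cr³⁺(aq)]^2.
Isolating [Cr³⁺(aq)] in Q = 10^{1.926} yields log [Cr³⁺(aq)] = −1.029, i.e. 0.094 M.

0.094 M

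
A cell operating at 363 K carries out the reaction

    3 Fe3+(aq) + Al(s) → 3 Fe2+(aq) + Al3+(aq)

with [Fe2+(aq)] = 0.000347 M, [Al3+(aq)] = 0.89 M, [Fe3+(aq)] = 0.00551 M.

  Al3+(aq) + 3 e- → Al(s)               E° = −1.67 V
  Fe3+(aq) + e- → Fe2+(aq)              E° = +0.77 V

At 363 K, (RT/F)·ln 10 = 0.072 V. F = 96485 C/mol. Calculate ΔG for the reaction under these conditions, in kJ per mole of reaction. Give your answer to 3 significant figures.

The standard cell potential is +0.77 − (−1.67) = +2.44 V, with n = 3 electrons in the balanced equation.
Here Q = ([Fe2+(aq)]^3·[Al3+(aq)]) / [Fe3+(aq)]^3 = 0.000222 (log Q = −3.653), giving E = +2.44 − (0.072/3)·(−3.653) = +2.5277 V.
ΔG = −nFE = −(3)(96485)(+2.5277) J/mol = −732 kJ/mol.

−732 kJ/mol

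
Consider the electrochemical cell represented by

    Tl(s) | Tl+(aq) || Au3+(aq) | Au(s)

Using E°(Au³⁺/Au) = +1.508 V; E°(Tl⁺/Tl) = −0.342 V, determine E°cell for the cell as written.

+1.850 V

By convention the left-hand electrode in cell notation is the anode (oxidation) and the right-hand electrode is the cathode (reduction).
E°cell = E°(right) − E°(left) = +1.508 − (−0.342) = +1.850 V.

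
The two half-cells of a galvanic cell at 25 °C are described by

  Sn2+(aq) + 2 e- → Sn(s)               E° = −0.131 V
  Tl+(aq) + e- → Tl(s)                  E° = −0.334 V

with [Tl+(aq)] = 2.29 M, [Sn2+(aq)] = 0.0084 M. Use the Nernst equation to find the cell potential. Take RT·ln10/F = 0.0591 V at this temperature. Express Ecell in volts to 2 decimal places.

+0.12 V

The Sn²⁺/Sn couple has the more positive E°, so it is the cathode; Tl⁺/Tl is the anode.
The standard potential is −0.131 − (−0.334) = +0.203 V and the balanced reaction transfers n = 2 electrons.
For the overall reaction Sn2+(aq) + 2 Tl(s) → Sn(s) + 2 Tl+(aq), Q = [Tl+(aq)]^2 / [Sn2+(aq)] = 624, giving log Q = 2.795.
Applying E = E° − (RT ln10/nF)·log Q gives +0.203 − (0.0591/2)(2.795) = +0.12 V.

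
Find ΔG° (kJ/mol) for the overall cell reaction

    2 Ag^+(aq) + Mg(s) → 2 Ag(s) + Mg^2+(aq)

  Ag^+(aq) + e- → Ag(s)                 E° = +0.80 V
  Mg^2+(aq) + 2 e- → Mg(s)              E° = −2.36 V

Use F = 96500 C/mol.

In the reaction as written Ag^+(aq) is reduced, so the Ag⁺/Ag couple is the cathode and Mg²⁺/Mg is the anode.
E°cell = +0.80 − (−2.36) = +3.16 V; balancing electrons gives n = 2.
ΔG° = −nFE°cell = −(2)(96500)(+3.16) J/mol = −610 kJ/mol.

−610 kJ/mol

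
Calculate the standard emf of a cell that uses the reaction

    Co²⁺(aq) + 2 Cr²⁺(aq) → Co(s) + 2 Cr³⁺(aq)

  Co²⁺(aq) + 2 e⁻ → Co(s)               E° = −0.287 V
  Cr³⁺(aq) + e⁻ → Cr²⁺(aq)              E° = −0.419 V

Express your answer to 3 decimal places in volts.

Co²⁺(aq) gains electrons, so the Co²⁺/Co couple is the cathode; the Cr³⁺/Cr²⁺ couple is the anode.
E°cell = E°(cathode) − E°(anode) = −0.287 − (−0.419) = +0.132 V.
The positive value indicates the reaction is spontaneous as written.

+0.132 V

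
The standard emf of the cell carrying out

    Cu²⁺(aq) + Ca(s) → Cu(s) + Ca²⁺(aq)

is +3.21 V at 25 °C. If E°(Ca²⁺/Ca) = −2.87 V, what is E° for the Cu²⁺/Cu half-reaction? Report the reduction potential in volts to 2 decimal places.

In the reaction as written the Cu²⁺/Cu couple is reduced (cathode) and Ca²⁺/Ca is oxidized (anode), so E°cell = E°(Cu²⁺/Cu) − E°(Ca²⁺/Ca).
E°(Cu²⁺/Cu) = E°cell + E°(anode) = +3.21 + (−2.87) = +0.34 V.

+0.34 V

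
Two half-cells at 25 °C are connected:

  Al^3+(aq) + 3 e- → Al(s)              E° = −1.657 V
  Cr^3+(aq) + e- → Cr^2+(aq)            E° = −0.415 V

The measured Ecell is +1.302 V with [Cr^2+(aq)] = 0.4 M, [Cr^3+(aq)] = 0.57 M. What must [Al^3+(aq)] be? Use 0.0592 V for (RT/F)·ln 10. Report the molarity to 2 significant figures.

0.0026 M

With Cr³⁺/Cr²⁺ at the cathode and Al³⁺/Al at the anode, E°cell = −0.415 − (−1.657) = +1.242 V (n = 3).
Rearranging E = E° − (0.0592/n)·log Q gives log Q = 3(+1.242 − (+1.302))/0.0592 = −3.041.
Balancing electrons gives 3 Cr^3+(aq) + Al(s) → 3 Cr^2+(aq) + Al^3+(aq); thus Q = ([Cr^2+(aq)]^3·[Al^3+(aq)]) / [Cr^3+(aq)]^3.
Substituting the known concentrations and solving, log [Al^3+(aq)] = −2.580 and [Al^3+(aq)] = 0.0026 M.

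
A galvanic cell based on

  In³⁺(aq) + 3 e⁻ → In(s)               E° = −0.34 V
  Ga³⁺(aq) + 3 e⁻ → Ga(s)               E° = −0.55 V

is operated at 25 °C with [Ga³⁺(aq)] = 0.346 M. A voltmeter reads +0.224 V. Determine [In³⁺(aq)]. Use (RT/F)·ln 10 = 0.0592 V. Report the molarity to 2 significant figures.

With In³⁺/In at the cathode and Ga³⁺/Ga at the anode, E°cell = −0.34 − (−0.55) = +0.21 V (n = 3).
Since E = E° − (0.0592/n)·log Q, log Q = n(E° − E)/0.0592 = −0.709.
Balancing electrons gives In³⁺(aq) + Ga(s) → In(s) + Ga³⁺(aq); thus Q = [Ga³⁺(aq)] / [In³⁺(aq)].
Substituting the known concentrations and solving, log [In³⁺(aq)] = 0.248 and [In³⁺(aq)] = 1.8 M.

1.8 M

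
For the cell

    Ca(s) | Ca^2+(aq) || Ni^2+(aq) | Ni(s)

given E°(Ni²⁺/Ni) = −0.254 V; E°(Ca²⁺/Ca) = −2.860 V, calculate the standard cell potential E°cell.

+2.606 V

By convention the left-hand electrode in cell notation is the anode (oxidation) and the right-hand electrode is the cathode (reduction).
E°cell = E°(right) − E°(left) = −0.254 − (−2.860) = +2.606 V.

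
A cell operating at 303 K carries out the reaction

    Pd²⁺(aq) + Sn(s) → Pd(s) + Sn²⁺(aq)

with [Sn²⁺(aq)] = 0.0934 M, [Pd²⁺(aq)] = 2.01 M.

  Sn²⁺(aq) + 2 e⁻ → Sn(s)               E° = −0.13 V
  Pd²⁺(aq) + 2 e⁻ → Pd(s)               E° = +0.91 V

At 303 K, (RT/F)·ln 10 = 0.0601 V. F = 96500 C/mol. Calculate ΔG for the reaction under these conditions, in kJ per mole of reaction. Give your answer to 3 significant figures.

The standard cell potential is +0.91 − (−0.13) = +1.04 V, with n = 2 electrons in the balanced equation.
The reaction quotient is [Sn²⁺(aq)] / [Pd²⁺(aq)] = 0.0465; by Nernst, E = +1.04 − (0.0601/2)(−1.333) = +1.0801 V.
Then ΔG = −nFE = −2 × 96500 × +1.0801 J/mol = −208 kJ/mol.

−208 kJ/mol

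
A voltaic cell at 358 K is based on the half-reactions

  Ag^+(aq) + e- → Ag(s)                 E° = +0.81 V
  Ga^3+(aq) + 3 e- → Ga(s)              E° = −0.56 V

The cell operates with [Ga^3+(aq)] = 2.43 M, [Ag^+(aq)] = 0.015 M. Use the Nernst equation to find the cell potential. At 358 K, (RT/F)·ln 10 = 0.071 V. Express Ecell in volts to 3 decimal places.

Ag⁺/Ag is reduced (cathode, E° = +0.81 V) and Ga³⁺/Ga is oxidized (anode).
E°cell = E°cat − E°an = +0.81 − (−0.56) = +1.37 V; n = 3.
The balanced reaction is 3 Ag^+(aq) + Ga(s) → 3 Ag(s) + Ga^3+(aq), so Q = [Ga^3+(aq)] / [Ag^+(aq)]^3 = 7.2×10^5 and log Q = 5.857.
Applying E = E° − (RT ln10/nF)·log Q gives +1.37 − (0.071/3)(5.857) = +1.231 V.

+1.231 V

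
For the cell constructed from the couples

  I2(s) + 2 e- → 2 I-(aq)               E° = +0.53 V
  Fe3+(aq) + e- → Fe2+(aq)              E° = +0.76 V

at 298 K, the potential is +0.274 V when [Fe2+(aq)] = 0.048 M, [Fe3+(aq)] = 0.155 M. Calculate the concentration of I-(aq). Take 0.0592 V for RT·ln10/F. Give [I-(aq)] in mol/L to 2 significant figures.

1.7 M

With Fe³⁺/Fe²⁺ at the cathode and I₂/I⁻ at the anode, E°cell = +0.76 − (+0.53) = +0.23 V (n = 2).
Rearranging E = E° − (0.0592/n)·log Q gives log Q = 2(+0.23 − (+0.274))/0.0592 = −1.486.
The balanced reaction is 2 Fe3+(aq) + 2 I-(aq) → 2 Fe2+(aq) + I2(s), so Q = [Fe2+(aq)]^2 / ([Fe3+(aq)]^2·[I-(aq)]^2).
Solving for the unknown gives log [I-(aq)] = 0.234, so [I-(aq)] ≈ 1.7 M.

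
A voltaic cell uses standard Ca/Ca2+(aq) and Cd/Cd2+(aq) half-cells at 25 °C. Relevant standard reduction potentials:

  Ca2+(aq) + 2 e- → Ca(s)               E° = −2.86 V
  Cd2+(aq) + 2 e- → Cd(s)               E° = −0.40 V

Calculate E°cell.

Of the two couples in this cell, the one with the more positive reduction potential is reduced at the cathode: here that is Cd²⁺/Cd (−0.40 V); Ca²⁺/Ca (−2.86 V) is the anode.
E°cell = E°(cathode) − E°(anode) = −0.40 − (−2.86) = +2.46 V.

+2.46 V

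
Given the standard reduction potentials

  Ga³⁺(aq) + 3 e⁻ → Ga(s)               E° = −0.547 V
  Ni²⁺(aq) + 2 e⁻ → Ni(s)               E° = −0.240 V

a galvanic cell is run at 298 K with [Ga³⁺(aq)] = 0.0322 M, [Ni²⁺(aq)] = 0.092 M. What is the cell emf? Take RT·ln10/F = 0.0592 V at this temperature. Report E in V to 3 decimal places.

Since E°(Ni²⁺/Ni) > E°(Ga³⁺/Ga), Ni²⁺/Ni serves as the cathode.
The standard potential is −0.240 − (−0.547) = +0.307 V and the balanced reaction transfers n = 6 electrons.
Balancing gives 3 Ni²⁺(aq) + 2 Ga(s) → 3 Ni(s) + 2 Ga³⁺(aq); hence Q = [Ga³⁺(aq)]^2 / [Ni²⁺(aq)]^3 = 1.33 (log Q = 0.124).
Applying E = E° − (RT ln10/nF)·log Q gives +0.307 − (0.0592/6)(0.124) = +0.306 V.

+0.306 V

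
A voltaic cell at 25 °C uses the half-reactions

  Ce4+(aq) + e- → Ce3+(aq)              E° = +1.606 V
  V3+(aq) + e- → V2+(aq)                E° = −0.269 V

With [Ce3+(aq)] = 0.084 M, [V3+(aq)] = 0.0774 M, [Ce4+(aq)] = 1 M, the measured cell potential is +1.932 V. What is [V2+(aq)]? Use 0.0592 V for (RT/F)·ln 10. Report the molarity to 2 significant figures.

The Ce⁴⁺/Ce³⁺ couple has the larger reduction potential, so it is the cathode: E°cell = +1.606 − (−0.269) = +1.875 V and n = 1.
From the Nernst equation, log Q = n(E° − E)/0.0592 = 1·(+1.875 − (+1.932))/0.0592 = −0.963.
The balanced reaction is Ce4+(aq) + V2+(aq) → Ce3+(aq) + V3+(aq), so Q = ([Ce3+(aq)]·[V3+(aq)]) / ([Ce4+(aq)]·[V2+(aq)]).
Isolating [V2+(aq)] in Q = 10^{−0.963} yields log [V2+(aq)] = −1.224, i.e. 0.060 M.

0.060 M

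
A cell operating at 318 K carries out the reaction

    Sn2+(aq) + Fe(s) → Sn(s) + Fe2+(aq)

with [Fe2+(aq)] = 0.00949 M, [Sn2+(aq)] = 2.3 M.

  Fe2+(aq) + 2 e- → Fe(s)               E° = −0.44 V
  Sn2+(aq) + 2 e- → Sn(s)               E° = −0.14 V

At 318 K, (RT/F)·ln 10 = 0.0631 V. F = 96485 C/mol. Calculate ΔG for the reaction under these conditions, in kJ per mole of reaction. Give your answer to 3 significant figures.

With Sn²⁺/Sn reduced at the cathode, E°cell = −0.14 − (−0.44) = +0.30 V and n = 2.
The reaction quotient is [Fe2+(aq)] / [Sn2+(aq)] = 0.00413; by Nernst, E = +0.30 − (0.0631/2)(−2.384) = +0.3752 V.
Then ΔG = −nFE = −2 × 96485 × +0.3752 J/mol = −72.4 kJ/mol.

−72.4 kJ/mol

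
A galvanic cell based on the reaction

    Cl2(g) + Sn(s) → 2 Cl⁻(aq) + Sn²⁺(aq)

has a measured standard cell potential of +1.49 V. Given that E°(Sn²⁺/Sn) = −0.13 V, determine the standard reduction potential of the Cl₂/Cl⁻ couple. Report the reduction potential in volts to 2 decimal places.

+1.36 V

In the reaction as written the Cl₂/Cl⁻ couple is reduced (cathode) and Sn²⁺/Sn is oxidized (anode), so E°cell = E°(Cl₂/Cl⁻) − E°(Sn²⁺/Sn).
E°(Cl₂/Cl⁻) = E°cell + E°(anode) = +1.49 + (−0.13) = +1.36 V.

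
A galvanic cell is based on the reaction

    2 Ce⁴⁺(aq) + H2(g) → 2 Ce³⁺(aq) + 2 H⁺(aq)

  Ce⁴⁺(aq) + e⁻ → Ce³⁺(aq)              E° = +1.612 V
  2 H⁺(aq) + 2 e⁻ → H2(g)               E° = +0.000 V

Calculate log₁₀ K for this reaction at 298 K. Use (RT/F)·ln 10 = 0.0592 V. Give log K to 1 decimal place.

The Ce⁴⁺/Ce³⁺ couple is reduced (cathode); E°cell = +1.612 − (+0.000) = +1.612 V with n = 2.
At equilibrium E = 0, so log K = nE°cell / 0.0592 = (2)(+1.612) / 0.0592 = 54.5.

log K = 54.5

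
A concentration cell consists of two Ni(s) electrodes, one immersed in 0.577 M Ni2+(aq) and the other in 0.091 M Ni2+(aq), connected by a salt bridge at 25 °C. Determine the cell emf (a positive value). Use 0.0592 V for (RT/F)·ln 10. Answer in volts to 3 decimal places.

0.024 V

For a concentration cell E°cell = 0, since both electrodes use the same couple.
The compartment with the higher Ni2+(aq) concentration (0.577 M) acts as the cathode; ions are reduced there and produced at the dilute (0.091 M) anode.
With n = 2, Ecell = −(0.0592/2)·log([dilute]/[conc]) = −(0.0592/2)·log(0.091/0.577) = +0.024 V.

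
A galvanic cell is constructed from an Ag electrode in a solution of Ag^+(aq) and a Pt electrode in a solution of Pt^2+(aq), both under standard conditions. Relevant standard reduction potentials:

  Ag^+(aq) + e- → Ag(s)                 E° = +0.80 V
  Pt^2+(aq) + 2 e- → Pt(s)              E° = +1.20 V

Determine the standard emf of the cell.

+0.40 V

The Pt²⁺/Pt couple has the higher E°, so Pt ion is reduced (cathode) and Ag is oxidized (anode).
E°cell = E°(cathode) − E°(anode) = +1.20 − (+0.80) = +0.40 V.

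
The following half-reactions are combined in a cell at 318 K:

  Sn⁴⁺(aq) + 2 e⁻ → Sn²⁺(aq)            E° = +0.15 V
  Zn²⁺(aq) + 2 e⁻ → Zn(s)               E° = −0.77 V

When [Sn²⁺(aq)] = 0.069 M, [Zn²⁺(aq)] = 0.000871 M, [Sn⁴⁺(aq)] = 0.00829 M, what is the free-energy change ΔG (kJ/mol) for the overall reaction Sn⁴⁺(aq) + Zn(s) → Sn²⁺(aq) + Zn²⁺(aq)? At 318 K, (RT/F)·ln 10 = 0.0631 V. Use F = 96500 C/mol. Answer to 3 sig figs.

With Sn⁴⁺/Sn²⁺ reduced at the cathode, E°cell = +0.15 − (−0.77) = +0.92 V and n = 2.
Here Q = ([Sn²⁺(aq)]·[Zn²⁺(aq)]) / [Sn⁴⁺(aq)] = 0.00725 (log Q = −2.140), giving E = +0.92 − (0.0631/2)·(−2.140) = +0.9875 V.
Finally ΔG = −nFE = −(2)(96500 C/mol)(+0.9875 V) = −191 kJ/mol.

−191 kJ/mol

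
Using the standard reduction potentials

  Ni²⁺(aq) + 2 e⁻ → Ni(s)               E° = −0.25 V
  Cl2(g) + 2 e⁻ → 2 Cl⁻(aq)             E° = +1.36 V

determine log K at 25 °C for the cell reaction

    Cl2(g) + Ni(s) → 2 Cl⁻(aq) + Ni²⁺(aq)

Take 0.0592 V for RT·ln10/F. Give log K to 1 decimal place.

The Cl₂/Cl⁻ couple is reduced (cathode); E°cell = +1.36 − (−0.25) = +1.61 V with n = 2.
At equilibrium E = 0, so log K = nE°cell / 0.0592 = (2)(+1.61) / 0.0592 = 54.4.

log K = 54.4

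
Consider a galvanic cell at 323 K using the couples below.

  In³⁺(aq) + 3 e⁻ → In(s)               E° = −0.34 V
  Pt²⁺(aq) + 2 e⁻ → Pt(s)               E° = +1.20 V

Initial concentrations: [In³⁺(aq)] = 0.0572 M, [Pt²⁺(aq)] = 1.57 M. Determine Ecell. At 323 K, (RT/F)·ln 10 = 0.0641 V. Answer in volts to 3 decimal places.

+1.573 V

Since E°(Pt²⁺/Pt) > E°(In³⁺/In), Pt²⁺/Pt serves as the cathode.
E°cell = E°cat − E°an = +1.20 − (−0.34) = +1.54 V; n = 6.
For the overall reaction 3 Pt²⁺(aq) + 2 In(s) → 3 Pt(s) + 2 In³⁺(aq), Q = [In³⁺(aq)]^2 / [Pt²⁺(aq)]^3 = 0.000845, giving log Q = −3.073.
Applying E = E° − (RT ln10/nF)·log Q gives +1.54 − (0.0641/6)(−3.073) = +1.573 V.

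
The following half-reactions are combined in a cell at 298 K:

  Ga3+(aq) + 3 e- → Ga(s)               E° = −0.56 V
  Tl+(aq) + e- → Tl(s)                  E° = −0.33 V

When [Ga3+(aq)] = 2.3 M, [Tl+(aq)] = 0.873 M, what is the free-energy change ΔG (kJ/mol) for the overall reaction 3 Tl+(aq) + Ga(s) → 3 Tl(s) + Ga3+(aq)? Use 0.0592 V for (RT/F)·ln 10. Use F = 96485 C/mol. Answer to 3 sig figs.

The standard cell potential is −0.33 − (−0.56) = +0.23 V, with n = 3 electrons in the balanced equation.
Q = [Ga3+(aq)] / [Tl+(aq)]^3 = 3.46, so log Q = 0.539 and E = +0.23 − (0.0592/3)(0.539) = +0.2194 V.
Then ΔG = −nFE = −3 × 96485 × +0.2194 J/mol = −63.5 kJ/mol.

−63.5 kJ/mol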